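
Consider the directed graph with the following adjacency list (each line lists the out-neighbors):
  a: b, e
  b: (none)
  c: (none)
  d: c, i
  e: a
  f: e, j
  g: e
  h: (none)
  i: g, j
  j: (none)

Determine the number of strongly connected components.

{a, e} are all mutually reachable — one SCC of size 2.
{h} is an SCC by itself.
{c} is an SCC by itself.
{j} is an SCC by itself.
{g} is an SCC by itself.
(and 4 more singleton SCCs)
That gives 9 strongly connected components.

9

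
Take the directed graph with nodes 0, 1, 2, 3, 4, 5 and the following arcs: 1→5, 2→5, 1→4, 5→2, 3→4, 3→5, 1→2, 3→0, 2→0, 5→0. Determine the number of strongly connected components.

{2, 5} are all mutually reachable — one SCC of size 2.
{1} is an SCC by itself.
{3} is an SCC by itself.
{4} is an SCC by itself.
{0} is an SCC by itself.
That gives 5 strongly connected components.

5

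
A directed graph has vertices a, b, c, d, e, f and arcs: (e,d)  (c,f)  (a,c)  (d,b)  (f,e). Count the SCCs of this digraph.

6

{d} is an SCC by itself.
{b} is an SCC by itself.
{e} is an SCC by itself.
{f} is an SCC by itself.
{a} is an SCC by itself.
(and 1 more singleton SCC)
That gives 6 strongly connected components.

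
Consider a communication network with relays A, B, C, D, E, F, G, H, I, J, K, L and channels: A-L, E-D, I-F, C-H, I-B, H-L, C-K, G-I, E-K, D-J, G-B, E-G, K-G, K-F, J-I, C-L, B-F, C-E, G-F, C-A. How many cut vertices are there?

Removing C increases the component count from 1 to 2, so C is a cut vertex.
By contrast removing B leaves 1 component; it is not a cut vertex. No other vertex is a cut vertex either.

1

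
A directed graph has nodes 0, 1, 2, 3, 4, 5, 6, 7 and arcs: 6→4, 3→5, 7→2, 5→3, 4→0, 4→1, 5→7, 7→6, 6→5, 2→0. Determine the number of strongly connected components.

5

{3, 5, 6, 7} are all mutually reachable — one SCC of size 4.
{2} is an SCC by itself.
{0} is an SCC by itself.
{1} is an SCC by itself.
{4} is an SCC by itself.
That gives 5 strongly connected components.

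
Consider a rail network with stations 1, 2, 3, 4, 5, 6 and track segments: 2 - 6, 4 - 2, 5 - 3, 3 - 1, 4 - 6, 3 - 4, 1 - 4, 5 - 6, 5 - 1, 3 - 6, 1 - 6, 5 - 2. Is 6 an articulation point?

No

Deleting 6 leaves 1 component (was 1) (its neighbors 1, 2, 3, 4, 5 remain connected to each other), so 6 is not a cut vertex.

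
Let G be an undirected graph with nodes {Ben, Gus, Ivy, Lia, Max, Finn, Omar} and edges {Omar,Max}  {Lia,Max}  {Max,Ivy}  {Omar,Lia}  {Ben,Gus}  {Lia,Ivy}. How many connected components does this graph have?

3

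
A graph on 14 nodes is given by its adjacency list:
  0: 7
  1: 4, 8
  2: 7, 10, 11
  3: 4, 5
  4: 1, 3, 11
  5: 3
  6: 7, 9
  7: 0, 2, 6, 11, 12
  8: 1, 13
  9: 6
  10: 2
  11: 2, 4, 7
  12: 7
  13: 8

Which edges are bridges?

0-7, 1-4, 1-8, 10-2, 11-4, 12-7, 13-8, 3-4, 3-5, 6-7, 6-9

The edges on the cycle 11-7-2-11 are not bridges since each lies on that cycle.
But removing 4-1 disconnects 4 from 1; removing 8-13 disconnects 8 from 13; removing 4-3 disconnects 4 from 3; removing 11-4 disconnects 11 from 4 — these are bridges.
In total 11 edges are bridges.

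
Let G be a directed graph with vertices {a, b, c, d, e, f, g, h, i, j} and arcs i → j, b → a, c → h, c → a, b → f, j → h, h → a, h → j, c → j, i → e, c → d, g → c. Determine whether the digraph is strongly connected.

No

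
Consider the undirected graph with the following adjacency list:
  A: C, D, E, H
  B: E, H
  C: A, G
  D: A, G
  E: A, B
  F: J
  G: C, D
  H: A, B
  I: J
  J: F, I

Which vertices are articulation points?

A, J

Removing A increases the component count from 2 to 3, so A is a cut vertex.
Removing J increases the component count from 2 to 3, so J is a cut vertex.
By contrast removing G leaves 2 components; it is not a cut vertex. No other vertex is a cut vertex either.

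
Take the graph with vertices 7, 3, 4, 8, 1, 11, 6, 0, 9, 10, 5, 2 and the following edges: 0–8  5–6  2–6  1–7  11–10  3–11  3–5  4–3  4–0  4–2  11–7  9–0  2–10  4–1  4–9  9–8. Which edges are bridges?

none

The edges on the cycle 4-3-5-6-2-4 are not bridges since each lies on that cycle.
Every edge lies on some cycle, so there are no bridges.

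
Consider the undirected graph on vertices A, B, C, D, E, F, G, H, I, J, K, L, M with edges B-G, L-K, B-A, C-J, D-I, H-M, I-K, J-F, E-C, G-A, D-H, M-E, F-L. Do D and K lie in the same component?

From D we can reach C, D, E, F, H, I, J, K, L, M, which includes K.

Yes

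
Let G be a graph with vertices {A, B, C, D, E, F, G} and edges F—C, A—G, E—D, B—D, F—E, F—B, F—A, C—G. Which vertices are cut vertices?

Removing F increases the component count from 1 to 2, so F is a cut vertex.
By contrast removing A leaves 1 component; it is not a cut vertex. No other vertex is a cut vertex either.

F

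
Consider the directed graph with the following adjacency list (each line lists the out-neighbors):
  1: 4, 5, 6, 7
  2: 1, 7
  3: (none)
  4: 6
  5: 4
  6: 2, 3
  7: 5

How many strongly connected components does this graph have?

2

{1, 2, 4, 5, 6, 7} are all mutually reachable — one SCC of size 6.
{3} is an SCC by itself.
That gives 2 strongly connected components.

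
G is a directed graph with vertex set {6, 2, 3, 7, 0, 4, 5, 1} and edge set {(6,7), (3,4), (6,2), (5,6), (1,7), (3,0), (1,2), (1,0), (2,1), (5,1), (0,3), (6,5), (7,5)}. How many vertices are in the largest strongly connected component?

5

{1, 2, 5, 6, 7} are all mutually reachable — one SCC of size 5.
{0, 3} are all mutually reachable — one SCC of size 2.
{4} is an SCC by itself.
The largest has 5 vertices.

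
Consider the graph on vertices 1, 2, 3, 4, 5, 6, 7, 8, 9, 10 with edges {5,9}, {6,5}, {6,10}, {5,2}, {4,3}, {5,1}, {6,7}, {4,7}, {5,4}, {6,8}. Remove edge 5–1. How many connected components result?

Before removal there is 1 component.
5–1 is a bridge — removing it separates 5's side from 1's side.
After removal: 2 components.

2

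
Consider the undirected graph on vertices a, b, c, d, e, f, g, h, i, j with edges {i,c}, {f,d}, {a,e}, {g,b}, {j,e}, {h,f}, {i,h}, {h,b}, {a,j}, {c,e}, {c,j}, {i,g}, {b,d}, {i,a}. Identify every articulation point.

i

Removing i increases the component count from 1 to 2, so i is a cut vertex.
By contrast removing a leaves 1 component; it is not a cut vertex. No other vertex is a cut vertex either.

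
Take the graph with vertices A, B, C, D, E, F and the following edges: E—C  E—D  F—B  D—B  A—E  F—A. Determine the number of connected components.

1

Starting from A we can reach A, B, C, D, E, F. That is one component of size 6.
Total: 1 component.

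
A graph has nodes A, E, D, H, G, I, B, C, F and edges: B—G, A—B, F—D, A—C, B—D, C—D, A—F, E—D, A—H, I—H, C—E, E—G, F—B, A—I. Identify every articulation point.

Removing A increases the component count from 1 to 2, so A is a cut vertex.
By contrast removing D leaves 1 component; it is not a cut vertex. No other vertex is a cut vertex either.

A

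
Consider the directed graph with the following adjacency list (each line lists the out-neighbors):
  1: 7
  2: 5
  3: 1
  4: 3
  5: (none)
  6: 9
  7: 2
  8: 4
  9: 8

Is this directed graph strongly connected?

There is no directed path from 4 to 6, so the graph is not strongly connected.

No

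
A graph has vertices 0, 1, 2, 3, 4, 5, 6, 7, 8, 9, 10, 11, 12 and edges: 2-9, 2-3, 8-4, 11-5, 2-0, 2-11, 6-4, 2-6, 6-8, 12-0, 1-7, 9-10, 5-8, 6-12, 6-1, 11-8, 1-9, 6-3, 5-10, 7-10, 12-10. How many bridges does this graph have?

0

The edges on the cycle 2-6-1-7-10-9-2 are not bridges since each lies on that cycle.
Every edge lies on some cycle, so there are no bridges.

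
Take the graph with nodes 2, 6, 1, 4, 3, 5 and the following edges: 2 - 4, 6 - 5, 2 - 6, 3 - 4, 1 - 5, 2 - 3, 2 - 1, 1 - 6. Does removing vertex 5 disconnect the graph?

No

Deleting 5 leaves 1 component (was 1) (its neighbors 1, 6 remain connected to each other), so 5 is not a cut vertex.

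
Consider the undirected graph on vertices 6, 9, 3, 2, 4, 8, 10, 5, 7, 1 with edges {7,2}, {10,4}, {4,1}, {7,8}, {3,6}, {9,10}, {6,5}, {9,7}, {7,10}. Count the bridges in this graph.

6

The edges on the cycle 9-7-10-9 are not bridges since each lies on that cycle.
But removing 4–1 disconnects 4 from 1; removing 6–5 disconnects 6 from 5; removing 6–3 disconnects 6 from 3; removing 10–4 disconnects 10 from 4 — these are bridges.
In total 6 edges are bridges.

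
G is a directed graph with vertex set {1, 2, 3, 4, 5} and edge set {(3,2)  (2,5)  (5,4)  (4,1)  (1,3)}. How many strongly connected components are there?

{1, 2, 3, 4, 5} are all mutually reachable — one SCC of size 5.
That gives 1 strongly connected component.

1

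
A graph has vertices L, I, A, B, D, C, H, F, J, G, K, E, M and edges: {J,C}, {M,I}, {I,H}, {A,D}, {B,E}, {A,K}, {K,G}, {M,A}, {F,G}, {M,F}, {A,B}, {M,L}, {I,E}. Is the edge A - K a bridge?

After removing A - K, the path A-M-F-G-K still connects them, so the edge is not a bridge.

No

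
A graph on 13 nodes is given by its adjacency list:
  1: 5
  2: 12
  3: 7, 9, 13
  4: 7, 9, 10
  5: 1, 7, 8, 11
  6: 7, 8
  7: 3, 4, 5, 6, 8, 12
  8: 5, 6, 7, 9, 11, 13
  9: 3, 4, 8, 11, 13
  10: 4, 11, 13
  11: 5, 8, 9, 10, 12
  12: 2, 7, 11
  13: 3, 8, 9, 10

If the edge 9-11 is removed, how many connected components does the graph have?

9 and 11 are still connected via 9-8-11, so the component count stays at 1.

1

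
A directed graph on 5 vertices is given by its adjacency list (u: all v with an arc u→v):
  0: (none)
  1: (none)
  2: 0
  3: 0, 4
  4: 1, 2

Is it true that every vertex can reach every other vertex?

There is no directed path from 1 to 2, so the graph is not strongly connected.

No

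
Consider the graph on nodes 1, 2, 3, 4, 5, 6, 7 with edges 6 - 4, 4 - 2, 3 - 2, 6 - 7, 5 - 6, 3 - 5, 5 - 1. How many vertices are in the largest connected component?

7

Starting from 1 we can reach 1, 2, 3, 4, 5, 6, 7. That is one component of size 7.
The largest has 7 vertices.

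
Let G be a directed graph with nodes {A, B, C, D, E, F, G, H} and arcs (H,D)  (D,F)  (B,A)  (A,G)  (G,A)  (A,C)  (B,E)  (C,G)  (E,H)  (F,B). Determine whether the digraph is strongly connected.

No

There is no directed path from C to E, so the graph is not strongly connected.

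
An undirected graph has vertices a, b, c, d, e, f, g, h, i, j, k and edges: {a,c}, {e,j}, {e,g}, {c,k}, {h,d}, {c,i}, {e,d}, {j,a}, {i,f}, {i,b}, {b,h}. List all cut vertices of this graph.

c, e, i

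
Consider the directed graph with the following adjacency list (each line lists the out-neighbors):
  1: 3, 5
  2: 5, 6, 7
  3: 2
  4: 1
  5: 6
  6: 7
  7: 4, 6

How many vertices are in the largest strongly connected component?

7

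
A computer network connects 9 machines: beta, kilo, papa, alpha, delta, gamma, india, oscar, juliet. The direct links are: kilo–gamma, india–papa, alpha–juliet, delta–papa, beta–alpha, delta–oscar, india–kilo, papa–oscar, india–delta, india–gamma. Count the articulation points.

Removing alpha increases the component count from 2 to 3, so alpha is a cut vertex.
Removing india increases the component count from 2 to 3, so india is a cut vertex.
By contrast removing kilo leaves 2 components; it is not a cut vertex. No other vertex is a cut vertex either.

2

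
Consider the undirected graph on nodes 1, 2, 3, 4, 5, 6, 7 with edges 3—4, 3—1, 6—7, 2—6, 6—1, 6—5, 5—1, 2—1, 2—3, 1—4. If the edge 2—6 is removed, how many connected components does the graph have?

2 and 6 are still connected via 2-1-6, so the component count stays at 1.

1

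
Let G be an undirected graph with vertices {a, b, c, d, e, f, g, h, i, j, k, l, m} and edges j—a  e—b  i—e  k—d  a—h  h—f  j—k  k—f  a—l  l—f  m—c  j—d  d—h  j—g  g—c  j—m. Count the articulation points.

Removing e increases the component count from 2 to 3, so e is a cut vertex.
Removing j increases the component count from 2 to 3, so j is a cut vertex.
By contrast removing g leaves 2 components; it is not a cut vertex. No other vertex is a cut vertex either.

2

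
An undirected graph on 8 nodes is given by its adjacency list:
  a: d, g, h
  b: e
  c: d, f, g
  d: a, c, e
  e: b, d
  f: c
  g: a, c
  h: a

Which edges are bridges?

The edges on the cycle g-a-d-c-g are not bridges since each lies on that cycle.
But removing d-e disconnects d from e; removing c-f disconnects c from f; removing a-h disconnects a from h; removing e-b disconnects e from b — these are bridges.

a-h, b-e, c-f, d-e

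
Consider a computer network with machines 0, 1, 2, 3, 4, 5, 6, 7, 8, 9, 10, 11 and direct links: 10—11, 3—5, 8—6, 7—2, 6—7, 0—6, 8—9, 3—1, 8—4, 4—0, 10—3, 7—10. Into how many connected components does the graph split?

Starting from 0 we can reach 0, 1, 2, 3, 4, 5, 6, 7, 8, 9, 10, 11. That is one component of size 12.
Total: 1 component.

1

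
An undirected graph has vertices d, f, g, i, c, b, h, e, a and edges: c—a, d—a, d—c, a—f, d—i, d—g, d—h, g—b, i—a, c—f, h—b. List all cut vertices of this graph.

d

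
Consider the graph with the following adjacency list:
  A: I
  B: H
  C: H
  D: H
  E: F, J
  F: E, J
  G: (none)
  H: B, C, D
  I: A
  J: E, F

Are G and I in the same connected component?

The component containing G is {G}, and I is not in it.

No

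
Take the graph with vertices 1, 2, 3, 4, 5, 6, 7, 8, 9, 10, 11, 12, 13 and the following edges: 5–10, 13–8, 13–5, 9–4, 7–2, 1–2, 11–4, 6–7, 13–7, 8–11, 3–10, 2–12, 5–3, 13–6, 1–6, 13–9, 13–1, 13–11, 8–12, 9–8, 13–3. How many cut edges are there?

0

The edges on the cycle 13-1-6-13 are not bridges since each lies on that cycle.
Every edge lies on some cycle, so there are no bridges.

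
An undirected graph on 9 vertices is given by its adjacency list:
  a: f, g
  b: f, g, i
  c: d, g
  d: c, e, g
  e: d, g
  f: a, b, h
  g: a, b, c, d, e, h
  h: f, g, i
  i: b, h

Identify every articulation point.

Removing g increases the component count from 1 to 2, so g is a cut vertex.
By contrast removing i leaves 1 component; it is not a cut vertex. No other vertex is a cut vertex either.

g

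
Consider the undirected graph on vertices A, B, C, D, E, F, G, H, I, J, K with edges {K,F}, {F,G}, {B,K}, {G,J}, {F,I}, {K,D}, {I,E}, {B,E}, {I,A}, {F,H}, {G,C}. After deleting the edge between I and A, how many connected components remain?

2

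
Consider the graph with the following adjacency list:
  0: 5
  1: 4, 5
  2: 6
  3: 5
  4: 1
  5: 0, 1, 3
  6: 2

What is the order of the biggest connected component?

5

Starting from 2 we can reach 2, 6. That is one component of size 2.
Starting from 0 we can reach 0, 1, 3, 4, 5. That is one component of size 5.
The largest has 5 vertices.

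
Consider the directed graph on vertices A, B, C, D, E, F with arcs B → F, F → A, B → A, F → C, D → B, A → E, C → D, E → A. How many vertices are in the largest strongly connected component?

{B, C, D, F} are all mutually reachable — one SCC of size 4.
{A, E} are all mutually reachable — one SCC of size 2.
The largest has 4 vertices.

4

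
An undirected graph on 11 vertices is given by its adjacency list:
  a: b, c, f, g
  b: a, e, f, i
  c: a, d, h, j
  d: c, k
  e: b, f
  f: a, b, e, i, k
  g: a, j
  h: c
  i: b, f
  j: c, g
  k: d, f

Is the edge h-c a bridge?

Yes

Removing h-c leaves no path between h and c: the component count goes from 1 to 2. So it is a bridge.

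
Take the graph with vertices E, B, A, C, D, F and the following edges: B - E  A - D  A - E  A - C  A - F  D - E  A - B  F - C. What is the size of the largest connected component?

Starting from A we can reach A, B, C, D, E, F. That is one component of size 6.
The largest has 6 vertices.

6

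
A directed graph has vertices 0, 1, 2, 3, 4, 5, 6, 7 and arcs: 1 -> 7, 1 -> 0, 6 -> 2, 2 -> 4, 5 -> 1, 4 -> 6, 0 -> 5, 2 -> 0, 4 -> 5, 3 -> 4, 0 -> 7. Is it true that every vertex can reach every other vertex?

No

There is no directed path from 5 to 2, so the graph is not strongly connected.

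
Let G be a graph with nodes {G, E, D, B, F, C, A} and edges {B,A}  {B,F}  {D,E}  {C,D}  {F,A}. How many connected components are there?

G is isolated — a component by itself.
Starting from C we can reach C, D, E. That is one component of size 3.
Starting from A we can reach A, B, F. That is one component of size 3.
Total: 3 components.

3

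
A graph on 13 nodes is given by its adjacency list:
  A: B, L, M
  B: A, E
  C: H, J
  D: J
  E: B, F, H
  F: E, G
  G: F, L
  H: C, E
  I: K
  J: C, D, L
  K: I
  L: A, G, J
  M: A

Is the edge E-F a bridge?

After removing E-F, the path E-B-A-L-G-F still connects them, so the edge is not a bridge.

No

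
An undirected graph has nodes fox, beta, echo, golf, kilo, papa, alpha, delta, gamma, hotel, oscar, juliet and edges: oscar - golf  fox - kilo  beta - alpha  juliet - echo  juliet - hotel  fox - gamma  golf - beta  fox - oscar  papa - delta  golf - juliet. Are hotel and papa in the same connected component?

No

The component containing hotel is {fox, beta, echo, golf, kilo, alpha, gamma, hotel, oscar, juliet}, and papa is not in it.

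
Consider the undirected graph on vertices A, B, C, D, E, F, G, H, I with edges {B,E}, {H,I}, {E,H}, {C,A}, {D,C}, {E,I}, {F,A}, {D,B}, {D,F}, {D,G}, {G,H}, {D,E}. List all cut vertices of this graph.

Removing D increases the component count from 1 to 2, so D is a cut vertex.
By contrast removing B leaves 1 component; it is not a cut vertex. No other vertex is a cut vertex either.

D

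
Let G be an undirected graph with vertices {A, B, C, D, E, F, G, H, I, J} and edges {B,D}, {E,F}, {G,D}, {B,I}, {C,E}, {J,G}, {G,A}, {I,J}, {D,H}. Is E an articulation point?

Yes

Deleting E raises the number of components from 2 to 3, so E is a cut vertex.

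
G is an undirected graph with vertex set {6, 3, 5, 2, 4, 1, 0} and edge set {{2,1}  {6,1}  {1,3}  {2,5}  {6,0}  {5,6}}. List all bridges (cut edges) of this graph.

0-6, 1-3

The edges on the cycle 2-5-6-1-2 are not bridges since each lies on that cycle.
But removing 1-3 disconnects 1 from 3; removing 6-0 disconnects 6 from 0 — these are bridges.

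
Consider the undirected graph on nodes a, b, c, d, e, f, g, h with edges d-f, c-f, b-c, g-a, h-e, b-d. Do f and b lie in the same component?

Yes

From f we can reach b, c, d, f, which includes b.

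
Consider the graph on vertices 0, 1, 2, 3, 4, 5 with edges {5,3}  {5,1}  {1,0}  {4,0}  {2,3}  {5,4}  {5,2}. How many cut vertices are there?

1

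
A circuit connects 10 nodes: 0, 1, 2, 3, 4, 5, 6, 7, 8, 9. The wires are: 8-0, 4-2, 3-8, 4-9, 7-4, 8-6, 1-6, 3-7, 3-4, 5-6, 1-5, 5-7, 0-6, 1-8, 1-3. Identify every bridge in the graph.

The edges on the cycle 1-5-6-1 are not bridges since each lies on that cycle.
But removing 2-4 disconnects 2 from 4; removing 9-4 disconnects 9 from 4 — these are bridges.

2-4, 4-9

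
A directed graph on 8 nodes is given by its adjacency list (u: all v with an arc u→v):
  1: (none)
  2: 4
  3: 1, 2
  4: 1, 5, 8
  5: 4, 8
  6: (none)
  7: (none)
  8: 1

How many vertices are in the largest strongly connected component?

{4, 5} are all mutually reachable — one SCC of size 2.
{7} is an SCC by itself.
{1} is an SCC by itself.
{3} is an SCC by itself.
{8} is an SCC by itself.
(and 2 more singleton SCCs)
The largest has 2 vertices.

2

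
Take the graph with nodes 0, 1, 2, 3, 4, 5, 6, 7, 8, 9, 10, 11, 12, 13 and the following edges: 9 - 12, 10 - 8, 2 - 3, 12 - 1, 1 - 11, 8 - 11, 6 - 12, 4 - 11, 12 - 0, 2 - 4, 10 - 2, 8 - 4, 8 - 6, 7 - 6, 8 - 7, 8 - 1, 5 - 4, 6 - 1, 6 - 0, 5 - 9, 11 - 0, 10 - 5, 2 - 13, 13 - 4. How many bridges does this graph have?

1

The edges on the cycle 8-7-6-8 are not bridges since each lies on that cycle.
But removing 2 - 3 disconnects 2 from 3 — this is a bridge.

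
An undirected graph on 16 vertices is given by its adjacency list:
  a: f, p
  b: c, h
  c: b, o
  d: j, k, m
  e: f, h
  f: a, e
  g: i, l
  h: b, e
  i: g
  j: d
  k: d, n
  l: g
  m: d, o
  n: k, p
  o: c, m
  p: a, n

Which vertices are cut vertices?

d, g

Removing d increases the component count from 2 to 3, so d is a cut vertex.
Removing g increases the component count from 2 to 3, so g is a cut vertex.
By contrast removing i leaves 2 components; it is not a cut vertex. No other vertex is a cut vertex either.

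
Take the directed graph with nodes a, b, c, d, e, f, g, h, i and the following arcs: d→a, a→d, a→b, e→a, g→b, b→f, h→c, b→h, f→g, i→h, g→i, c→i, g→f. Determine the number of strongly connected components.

{b, f, g} are all mutually reachable — one SCC of size 3.
{c, h, i} are all mutually reachable — one SCC of size 3.
{a, d} are all mutually reachable — one SCC of size 2.
{e} is an SCC by itself.
That gives 4 strongly connected components.

4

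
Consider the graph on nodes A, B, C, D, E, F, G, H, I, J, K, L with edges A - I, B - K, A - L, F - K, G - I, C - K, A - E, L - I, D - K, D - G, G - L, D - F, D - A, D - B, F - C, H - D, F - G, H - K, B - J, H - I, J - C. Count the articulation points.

Removing A increases the component count from 1 to 2, so A is a cut vertex.
By contrast removing E leaves 1 component; it is not a cut vertex. No other vertex is a cut vertex either.

1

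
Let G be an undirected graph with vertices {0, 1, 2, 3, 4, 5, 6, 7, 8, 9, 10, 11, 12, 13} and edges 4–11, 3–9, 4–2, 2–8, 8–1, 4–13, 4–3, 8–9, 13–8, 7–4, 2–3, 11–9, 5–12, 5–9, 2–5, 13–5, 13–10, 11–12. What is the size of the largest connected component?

12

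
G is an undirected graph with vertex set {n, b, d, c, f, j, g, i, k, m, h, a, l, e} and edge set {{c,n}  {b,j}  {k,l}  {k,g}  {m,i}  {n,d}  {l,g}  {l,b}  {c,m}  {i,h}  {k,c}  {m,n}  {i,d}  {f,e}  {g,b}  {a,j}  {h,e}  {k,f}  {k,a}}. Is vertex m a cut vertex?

Deleting m leaves 1 component (was 1) (its neighbors c, i, n remain connected to each other), so m is not a cut vertex.

No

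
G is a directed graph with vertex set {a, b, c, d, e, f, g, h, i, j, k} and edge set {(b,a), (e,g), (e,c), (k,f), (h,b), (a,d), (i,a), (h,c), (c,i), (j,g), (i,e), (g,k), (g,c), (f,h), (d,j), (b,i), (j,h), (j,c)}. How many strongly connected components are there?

1

{a, b, c, d, e, f, g, h, i, j, k} are all mutually reachable — one SCC of size 11.
That gives 1 strongly connected component.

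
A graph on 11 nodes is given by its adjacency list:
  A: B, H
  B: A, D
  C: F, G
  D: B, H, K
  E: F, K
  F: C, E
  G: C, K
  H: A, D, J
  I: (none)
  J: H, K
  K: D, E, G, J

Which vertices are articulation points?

Removing K increases the component count from 2 to 3, so K is a cut vertex.
By contrast removing G leaves 2 components; it is not a cut vertex. No other vertex is a cut vertex either.

K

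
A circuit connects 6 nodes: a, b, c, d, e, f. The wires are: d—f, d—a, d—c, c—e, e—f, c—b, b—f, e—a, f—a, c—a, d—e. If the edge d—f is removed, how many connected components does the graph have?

1

d and f are still connected via d-e-f, so the component count stays at 1.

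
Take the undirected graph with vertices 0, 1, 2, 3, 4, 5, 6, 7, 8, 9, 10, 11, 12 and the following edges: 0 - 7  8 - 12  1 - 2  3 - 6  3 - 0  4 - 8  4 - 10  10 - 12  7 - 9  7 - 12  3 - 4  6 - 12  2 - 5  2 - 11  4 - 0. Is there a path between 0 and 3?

Yes

From 0 we can reach 0, 3, 4, 6, 7, 8, 9, 10, 12, which includes 3.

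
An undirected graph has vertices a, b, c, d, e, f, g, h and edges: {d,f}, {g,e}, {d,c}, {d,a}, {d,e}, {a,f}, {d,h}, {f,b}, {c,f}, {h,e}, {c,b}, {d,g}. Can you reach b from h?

Yes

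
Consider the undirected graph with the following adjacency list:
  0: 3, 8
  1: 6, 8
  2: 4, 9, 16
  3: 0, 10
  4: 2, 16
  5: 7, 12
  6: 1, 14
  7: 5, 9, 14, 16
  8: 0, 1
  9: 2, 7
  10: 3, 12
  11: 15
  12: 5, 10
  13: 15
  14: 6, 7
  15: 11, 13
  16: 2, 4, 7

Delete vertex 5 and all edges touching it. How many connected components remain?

2

With 5 gone, the remaining components are: {11, 13, 15}; {0, 1, 2, 3, 4, 6, 7, 8, 9, 10, 12, 14, 16}.
That is 2 components.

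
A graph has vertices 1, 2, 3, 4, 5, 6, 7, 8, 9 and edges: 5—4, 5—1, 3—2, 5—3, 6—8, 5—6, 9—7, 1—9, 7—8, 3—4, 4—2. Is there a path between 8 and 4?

Yes

From 8 we can reach 1, 2, 3, 4, 5, 6, 7, 8, 9, which includes 4.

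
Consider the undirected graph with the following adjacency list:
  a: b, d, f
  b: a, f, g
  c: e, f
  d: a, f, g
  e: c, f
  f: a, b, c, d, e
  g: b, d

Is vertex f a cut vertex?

Yes

Deleting f raises the number of components from 1 to 2, so f is a cut vertex.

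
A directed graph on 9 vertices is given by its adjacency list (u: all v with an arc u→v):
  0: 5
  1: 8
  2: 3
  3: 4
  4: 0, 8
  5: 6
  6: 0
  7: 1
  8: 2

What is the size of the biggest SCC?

{2, 3, 4, 8} are all mutually reachable — one SCC of size 4.
{0, 5, 6} are all mutually reachable — one SCC of size 3.
{1} is an SCC by itself.
{7} is an SCC by itself.
The largest has 4 vertices.

4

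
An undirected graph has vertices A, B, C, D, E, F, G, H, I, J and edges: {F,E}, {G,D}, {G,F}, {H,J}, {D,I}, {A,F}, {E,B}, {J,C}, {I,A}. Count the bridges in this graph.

The edges on the cycle G-D-I-A-F-G are not bridges since each lies on that cycle.
But removing F—E disconnects F from E; removing E—B disconnects E from B; removing J—C disconnects J from C; removing J—H disconnects J from H — these are bridges.
That makes 4 bridges.

4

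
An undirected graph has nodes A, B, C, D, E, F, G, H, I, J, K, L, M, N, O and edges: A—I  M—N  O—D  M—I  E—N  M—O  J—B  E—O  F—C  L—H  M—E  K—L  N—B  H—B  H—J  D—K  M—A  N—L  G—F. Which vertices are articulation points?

F, M

Removing F increases the component count from 2 to 3, so F is a cut vertex.
Removing M increases the component count from 2 to 3, so M is a cut vertex.
By contrast removing N leaves 2 components; it is not a cut vertex. No other vertex is a cut vertex either.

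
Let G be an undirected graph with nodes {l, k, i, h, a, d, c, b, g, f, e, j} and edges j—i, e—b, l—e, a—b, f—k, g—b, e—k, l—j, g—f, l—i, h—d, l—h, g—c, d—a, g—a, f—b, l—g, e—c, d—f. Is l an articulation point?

Deleting l raises the number of components from 1 to 2, so l is a cut vertex.

Yes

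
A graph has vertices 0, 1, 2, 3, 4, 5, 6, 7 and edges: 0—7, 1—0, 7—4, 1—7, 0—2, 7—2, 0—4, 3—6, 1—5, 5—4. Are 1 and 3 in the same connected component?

No

The component containing 1 is {0, 1, 2, 4, 5, 7}, and 3 is not in it.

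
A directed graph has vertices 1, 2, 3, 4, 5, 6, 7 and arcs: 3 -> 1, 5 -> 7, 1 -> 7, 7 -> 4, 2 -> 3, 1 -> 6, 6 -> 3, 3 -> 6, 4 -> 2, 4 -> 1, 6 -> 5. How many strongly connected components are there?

1

{1, 2, 3, 4, 5, 6, 7} are all mutually reachable — one SCC of size 7.
That gives 1 strongly connected component.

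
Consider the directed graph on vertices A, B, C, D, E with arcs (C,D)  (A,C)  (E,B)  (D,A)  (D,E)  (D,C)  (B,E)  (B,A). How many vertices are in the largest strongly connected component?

5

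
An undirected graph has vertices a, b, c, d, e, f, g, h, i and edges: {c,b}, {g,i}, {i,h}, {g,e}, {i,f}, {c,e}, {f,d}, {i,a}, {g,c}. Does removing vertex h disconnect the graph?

No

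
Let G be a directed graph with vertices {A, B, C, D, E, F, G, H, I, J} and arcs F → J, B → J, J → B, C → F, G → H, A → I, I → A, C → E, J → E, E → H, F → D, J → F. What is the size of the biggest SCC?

{B, F, J} are all mutually reachable — one SCC of size 3.
{A, I} are all mutually reachable — one SCC of size 2.
{G} is an SCC by itself.
{D} is an SCC by itself.
{E} is an SCC by itself.
(and 2 more singleton SCCs)
The largest has 3 vertices.

3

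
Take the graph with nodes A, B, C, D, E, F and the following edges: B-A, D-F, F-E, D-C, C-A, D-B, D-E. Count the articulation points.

Removing D increases the component count from 1 to 2, so D is a cut vertex.
By contrast removing B leaves 1 component; it is not a cut vertex. No other vertex is a cut vertex either.

1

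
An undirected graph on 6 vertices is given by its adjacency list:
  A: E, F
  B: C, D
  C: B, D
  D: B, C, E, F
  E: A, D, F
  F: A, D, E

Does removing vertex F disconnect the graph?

No

Deleting F leaves 1 component (was 1) (its neighbors A, D, E remain connected to each other), so F is not a cut vertex.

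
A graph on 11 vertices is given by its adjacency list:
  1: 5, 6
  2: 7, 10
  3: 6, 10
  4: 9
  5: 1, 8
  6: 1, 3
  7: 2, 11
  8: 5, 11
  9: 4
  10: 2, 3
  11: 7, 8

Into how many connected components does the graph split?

2

Starting from 4 we can reach 4, 9. That is one component of size 2.
Starting from 1 we can reach 1, 2, 3, 5, 6, 7, 8, 10, 11. That is one component of size 9.
Total: 2 components.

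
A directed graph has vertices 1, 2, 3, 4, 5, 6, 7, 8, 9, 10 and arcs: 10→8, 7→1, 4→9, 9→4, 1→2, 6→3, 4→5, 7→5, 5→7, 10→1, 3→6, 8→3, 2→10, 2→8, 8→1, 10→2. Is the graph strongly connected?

No

There is no directed path from 6 to 4, so the graph is not strongly connected.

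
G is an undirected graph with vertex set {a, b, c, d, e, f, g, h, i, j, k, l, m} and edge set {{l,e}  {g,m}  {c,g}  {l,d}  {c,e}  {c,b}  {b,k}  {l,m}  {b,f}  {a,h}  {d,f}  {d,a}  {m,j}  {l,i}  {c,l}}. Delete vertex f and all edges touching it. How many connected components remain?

With f gone, the remaining components are: {a, b, c, d, e, g, h, i, j, k, l, m}.
That is 1 component.

1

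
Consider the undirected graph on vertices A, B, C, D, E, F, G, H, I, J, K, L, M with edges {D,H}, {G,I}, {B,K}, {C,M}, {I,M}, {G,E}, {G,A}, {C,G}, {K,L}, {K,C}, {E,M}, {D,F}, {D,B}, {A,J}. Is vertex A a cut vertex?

Deleting A raises the number of components from 1 to 2, so A is a cut vertex.

Yes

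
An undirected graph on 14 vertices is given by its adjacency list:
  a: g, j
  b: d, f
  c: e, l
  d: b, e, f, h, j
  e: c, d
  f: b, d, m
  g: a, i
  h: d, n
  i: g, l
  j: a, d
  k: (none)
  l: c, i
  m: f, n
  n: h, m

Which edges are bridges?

The edges on the cycle d-h-n-m-f-d are not bridges since each lies on that cycle.
Every edge lies on some cycle, so there are no bridges.

none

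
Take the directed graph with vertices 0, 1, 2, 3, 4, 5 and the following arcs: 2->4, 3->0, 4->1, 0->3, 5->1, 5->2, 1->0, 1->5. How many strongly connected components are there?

2

{1, 2, 4, 5} are all mutually reachable — one SCC of size 4.
{0, 3} are all mutually reachable — one SCC of size 2.
That gives 2 strongly connected components.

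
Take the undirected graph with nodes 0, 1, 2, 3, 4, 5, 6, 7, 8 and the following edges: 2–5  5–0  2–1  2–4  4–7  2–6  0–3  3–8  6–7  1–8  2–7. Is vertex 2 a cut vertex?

Yes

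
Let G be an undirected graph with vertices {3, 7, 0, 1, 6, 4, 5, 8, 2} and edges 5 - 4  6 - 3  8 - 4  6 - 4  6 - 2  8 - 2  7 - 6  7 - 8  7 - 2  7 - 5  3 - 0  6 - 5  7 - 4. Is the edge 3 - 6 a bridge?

Removing 3 - 6 leaves no path between 3 and 6: the component count goes from 2 to 3. So it is a bridge.

Yes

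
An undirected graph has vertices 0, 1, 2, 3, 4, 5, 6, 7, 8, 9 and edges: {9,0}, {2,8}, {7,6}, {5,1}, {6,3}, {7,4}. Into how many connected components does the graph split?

4

Starting from 2 we can reach 2, 8. That is one component of size 2.
Starting from 1 we can reach 1, 5. That is one component of size 2.
Starting from 0 we can reach 0, 9. That is one component of size 2.
Starting from 3 we can reach 3, 4, 6, 7. That is one component of size 4.
Total: 4 components.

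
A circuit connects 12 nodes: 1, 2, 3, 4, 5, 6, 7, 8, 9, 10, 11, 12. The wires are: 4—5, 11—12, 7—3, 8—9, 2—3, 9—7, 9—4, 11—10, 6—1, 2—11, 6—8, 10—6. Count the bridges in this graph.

4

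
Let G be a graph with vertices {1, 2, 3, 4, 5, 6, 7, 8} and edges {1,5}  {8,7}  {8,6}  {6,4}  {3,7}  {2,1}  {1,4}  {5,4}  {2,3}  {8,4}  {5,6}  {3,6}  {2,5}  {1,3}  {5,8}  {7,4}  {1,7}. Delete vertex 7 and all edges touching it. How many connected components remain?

1

With 7 gone, the remaining components are: {1, 2, 3, 4, 5, 6, 8}.
That is 1 component.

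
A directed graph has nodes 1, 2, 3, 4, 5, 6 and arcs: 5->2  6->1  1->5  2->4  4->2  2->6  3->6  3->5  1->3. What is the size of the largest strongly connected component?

6

{1, 2, 3, 4, 5, 6} are all mutually reachable — one SCC of size 6.
The largest has 6 vertices.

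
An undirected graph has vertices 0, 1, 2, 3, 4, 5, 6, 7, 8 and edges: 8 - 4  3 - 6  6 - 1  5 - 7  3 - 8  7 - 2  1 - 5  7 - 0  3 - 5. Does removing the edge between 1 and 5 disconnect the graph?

No

After removing 1 - 5, the path 1-6-3-5 still connects them, so the edge is not a bridge.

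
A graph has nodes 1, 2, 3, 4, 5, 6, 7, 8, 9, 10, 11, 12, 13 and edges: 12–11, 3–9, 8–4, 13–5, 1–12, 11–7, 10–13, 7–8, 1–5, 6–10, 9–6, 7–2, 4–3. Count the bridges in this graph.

1

The edges on the cycle 1-12-11-7-8-4-3-9-6-10-13-5-1 are not bridges since each lies on that cycle.
But removing 7–2 disconnects 7 from 2 — this is a bridge.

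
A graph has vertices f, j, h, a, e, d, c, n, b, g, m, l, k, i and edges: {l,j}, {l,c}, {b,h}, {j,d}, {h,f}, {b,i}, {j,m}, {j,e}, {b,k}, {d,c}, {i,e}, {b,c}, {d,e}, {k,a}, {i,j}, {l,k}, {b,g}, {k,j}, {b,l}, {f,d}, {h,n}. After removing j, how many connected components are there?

2

With j gone, the remaining components are: {m}; {a, b, c, d, e, f, g, h, i, k, l, n}.
That is 2 components.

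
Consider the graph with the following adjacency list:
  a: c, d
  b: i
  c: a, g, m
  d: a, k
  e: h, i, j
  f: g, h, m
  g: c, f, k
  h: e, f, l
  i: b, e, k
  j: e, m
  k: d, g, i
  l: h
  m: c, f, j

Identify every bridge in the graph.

b-i, h-l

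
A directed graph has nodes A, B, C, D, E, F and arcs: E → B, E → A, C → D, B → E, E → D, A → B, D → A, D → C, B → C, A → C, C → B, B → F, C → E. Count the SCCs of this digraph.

2

{A, B, C, D, E} are all mutually reachable — one SCC of size 5.
{F} is an SCC by itself.
That gives 2 strongly connected components.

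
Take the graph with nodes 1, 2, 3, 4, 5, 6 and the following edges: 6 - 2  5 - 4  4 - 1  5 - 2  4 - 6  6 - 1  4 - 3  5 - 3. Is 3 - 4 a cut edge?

After removing 3 - 4, the path 3-5-4 still connects them, so the edge is not a bridge.

No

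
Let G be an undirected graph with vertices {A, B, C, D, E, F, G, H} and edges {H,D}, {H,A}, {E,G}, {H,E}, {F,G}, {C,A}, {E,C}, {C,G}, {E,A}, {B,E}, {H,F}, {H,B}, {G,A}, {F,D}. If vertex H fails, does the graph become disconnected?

No

Deleting H leaves 1 component (was 1) (its neighbors A, B, D, E, F remain connected to each other), so H is not a cut vertex.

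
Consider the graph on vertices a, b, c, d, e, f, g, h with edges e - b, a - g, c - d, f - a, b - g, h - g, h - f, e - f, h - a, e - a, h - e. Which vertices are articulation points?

none

Removing b, for instance, still leaves 2 components. No single vertex removal increases the component count — the graph has no articulation points.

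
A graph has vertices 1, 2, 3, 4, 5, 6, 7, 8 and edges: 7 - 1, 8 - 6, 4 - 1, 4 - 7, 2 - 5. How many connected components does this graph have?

3 is isolated — a component by itself.
Starting from 2 we can reach 2, 5. That is one component of size 2.
Starting from 6 we can reach 6, 8. That is one component of size 2.
Starting from 1 we can reach 1, 4, 7. That is one component of size 3.
Total: 4 components.

4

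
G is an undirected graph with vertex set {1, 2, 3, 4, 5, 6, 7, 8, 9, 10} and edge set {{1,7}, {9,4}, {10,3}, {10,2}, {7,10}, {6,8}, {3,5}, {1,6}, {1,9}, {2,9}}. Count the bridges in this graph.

5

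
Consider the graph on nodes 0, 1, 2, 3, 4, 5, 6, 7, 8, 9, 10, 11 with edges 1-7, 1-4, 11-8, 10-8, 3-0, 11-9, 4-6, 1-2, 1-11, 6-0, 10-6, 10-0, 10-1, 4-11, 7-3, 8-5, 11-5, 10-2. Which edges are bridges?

11-9

The edges on the cycle 10-1-7-3-0-10 are not bridges since each lies on that cycle.
But removing 11-9 disconnects 11 from 9 — this is a bridge.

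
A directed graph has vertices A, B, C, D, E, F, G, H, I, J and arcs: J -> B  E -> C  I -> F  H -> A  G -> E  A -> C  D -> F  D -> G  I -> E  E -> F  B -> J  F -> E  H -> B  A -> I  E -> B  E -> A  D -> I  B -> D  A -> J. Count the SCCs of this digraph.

3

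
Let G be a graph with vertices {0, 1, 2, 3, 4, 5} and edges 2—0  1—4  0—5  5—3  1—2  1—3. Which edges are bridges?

1-4

The edges on the cycle 1-2-0-5-3-1 are not bridges since each lies on that cycle.
But removing 1—4 disconnects 1 from 4 — this is a bridge.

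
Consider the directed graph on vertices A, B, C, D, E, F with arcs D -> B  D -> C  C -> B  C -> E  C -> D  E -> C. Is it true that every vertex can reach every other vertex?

No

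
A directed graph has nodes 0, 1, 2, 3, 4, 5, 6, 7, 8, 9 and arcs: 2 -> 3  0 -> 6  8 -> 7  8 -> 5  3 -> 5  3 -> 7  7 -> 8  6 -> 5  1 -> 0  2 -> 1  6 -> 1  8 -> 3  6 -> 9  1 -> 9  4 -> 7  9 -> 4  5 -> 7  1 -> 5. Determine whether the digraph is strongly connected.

There is no directed path from 4 to 0, so the graph is not strongly connected.

No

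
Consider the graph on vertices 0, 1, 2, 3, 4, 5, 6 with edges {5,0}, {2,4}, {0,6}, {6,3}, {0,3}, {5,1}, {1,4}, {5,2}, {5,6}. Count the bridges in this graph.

0

The edges on the cycle 5-0-3-6-5 are not bridges since each lies on that cycle.
Every edge lies on some cycle, so there are no bridges.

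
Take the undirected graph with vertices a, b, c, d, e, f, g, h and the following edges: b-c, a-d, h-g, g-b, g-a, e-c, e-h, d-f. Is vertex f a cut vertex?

Deleting f leaves 1 component (was 1), so f is not a cut vertex.

No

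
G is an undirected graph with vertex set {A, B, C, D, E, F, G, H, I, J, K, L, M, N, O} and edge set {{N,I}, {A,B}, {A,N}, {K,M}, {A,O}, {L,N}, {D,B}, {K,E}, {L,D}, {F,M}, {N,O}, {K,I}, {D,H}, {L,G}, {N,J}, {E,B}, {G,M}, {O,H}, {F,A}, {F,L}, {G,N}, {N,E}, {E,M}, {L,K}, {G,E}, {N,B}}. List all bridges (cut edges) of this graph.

J-N

The edges on the cycle L-G-E-B-N-L are not bridges since each lies on that cycle.
But removing J-N disconnects J from N — this is a bridge.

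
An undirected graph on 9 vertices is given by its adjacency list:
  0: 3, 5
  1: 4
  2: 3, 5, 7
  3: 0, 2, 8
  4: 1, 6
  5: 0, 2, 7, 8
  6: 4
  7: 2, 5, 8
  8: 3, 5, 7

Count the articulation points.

1

Removing 4 increases the component count from 2 to 3, so 4 is a cut vertex.
By contrast removing 1 leaves 2 components; it is not a cut vertex. No other vertex is a cut vertex either.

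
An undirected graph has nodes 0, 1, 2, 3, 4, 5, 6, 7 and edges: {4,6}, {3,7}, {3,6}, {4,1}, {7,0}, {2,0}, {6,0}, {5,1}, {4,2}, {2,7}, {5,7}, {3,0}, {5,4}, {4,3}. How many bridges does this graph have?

0

The edges on the cycle 4-3-6-0-2-4 are not bridges since each lies on that cycle.
Every edge lies on some cycle, so there are no bridges.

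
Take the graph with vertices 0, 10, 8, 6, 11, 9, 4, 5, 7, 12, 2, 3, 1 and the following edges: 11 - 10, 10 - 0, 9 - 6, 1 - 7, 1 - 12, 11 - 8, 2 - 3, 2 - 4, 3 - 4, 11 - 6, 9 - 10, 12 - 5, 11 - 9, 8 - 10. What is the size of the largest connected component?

6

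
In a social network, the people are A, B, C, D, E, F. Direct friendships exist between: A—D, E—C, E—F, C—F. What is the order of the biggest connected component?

B is isolated — a component by itself.
Starting from A we can reach A, D. That is one component of size 2.
Starting from C we can reach C, E, F. That is one component of size 3.
The largest has 3 vertices.

3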